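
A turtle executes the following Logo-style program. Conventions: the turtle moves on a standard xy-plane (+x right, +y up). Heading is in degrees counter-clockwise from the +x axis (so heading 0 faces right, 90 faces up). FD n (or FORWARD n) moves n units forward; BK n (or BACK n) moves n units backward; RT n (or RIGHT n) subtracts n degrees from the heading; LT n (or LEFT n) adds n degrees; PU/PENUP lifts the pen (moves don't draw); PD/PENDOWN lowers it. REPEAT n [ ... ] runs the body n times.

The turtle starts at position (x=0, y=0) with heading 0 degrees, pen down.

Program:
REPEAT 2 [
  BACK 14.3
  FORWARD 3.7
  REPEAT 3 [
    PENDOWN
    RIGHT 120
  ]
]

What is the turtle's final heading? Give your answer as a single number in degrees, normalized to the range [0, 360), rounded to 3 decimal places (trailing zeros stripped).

Executing turtle program step by step:
Start: pos=(0,0), heading=0, pen down
REPEAT 2 [
  -- iteration 1/2 --
  BK 14.3: (0,0) -> (-14.3,0) [heading=0, draw]
  FD 3.7: (-14.3,0) -> (-10.6,0) [heading=0, draw]
  REPEAT 3 [
    -- iteration 1/3 --
    PD: pen down
    RT 120: heading 0 -> 240
    -- iteration 2/3 --
    PD: pen down
    RT 120: heading 240 -> 120
    -- iteration 3/3 --
    PD: pen down
    RT 120: heading 120 -> 0
  ]
  -- iteration 2/2 --
  BK 14.3: (-10.6,0) -> (-24.9,0) [heading=0, draw]
  FD 3.7: (-24.9,0) -> (-21.2,0) [heading=0, draw]
  REPEAT 3 [
    -- iteration 1/3 --
    PD: pen down
    RT 120: heading 0 -> 240
    -- iteration 2/3 --
    PD: pen down
    RT 120: heading 240 -> 120
    -- iteration 3/3 --
    PD: pen down
    RT 120: heading 120 -> 0
  ]
]
Final: pos=(-21.2,0), heading=0, 4 segment(s) drawn

Answer: 0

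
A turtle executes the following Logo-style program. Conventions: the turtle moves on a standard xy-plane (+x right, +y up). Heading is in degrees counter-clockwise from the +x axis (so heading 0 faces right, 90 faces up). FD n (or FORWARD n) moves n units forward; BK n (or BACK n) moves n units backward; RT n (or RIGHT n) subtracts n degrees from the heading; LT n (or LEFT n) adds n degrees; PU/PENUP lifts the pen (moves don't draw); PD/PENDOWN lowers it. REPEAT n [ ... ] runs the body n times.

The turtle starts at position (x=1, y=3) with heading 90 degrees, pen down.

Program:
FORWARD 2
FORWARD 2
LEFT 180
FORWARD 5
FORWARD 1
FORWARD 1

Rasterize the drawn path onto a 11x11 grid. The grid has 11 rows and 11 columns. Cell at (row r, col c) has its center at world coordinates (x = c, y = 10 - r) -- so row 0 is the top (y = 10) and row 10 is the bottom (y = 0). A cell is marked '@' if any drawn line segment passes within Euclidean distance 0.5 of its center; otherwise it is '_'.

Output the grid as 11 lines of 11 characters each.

Answer: ___________
___________
___________
_@_________
_@_________
_@_________
_@_________
_@_________
_@_________
_@_________
_@_________

Derivation:
Segment 0: (1,3) -> (1,5)
Segment 1: (1,5) -> (1,7)
Segment 2: (1,7) -> (1,2)
Segment 3: (1,2) -> (1,1)
Segment 4: (1,1) -> (1,0)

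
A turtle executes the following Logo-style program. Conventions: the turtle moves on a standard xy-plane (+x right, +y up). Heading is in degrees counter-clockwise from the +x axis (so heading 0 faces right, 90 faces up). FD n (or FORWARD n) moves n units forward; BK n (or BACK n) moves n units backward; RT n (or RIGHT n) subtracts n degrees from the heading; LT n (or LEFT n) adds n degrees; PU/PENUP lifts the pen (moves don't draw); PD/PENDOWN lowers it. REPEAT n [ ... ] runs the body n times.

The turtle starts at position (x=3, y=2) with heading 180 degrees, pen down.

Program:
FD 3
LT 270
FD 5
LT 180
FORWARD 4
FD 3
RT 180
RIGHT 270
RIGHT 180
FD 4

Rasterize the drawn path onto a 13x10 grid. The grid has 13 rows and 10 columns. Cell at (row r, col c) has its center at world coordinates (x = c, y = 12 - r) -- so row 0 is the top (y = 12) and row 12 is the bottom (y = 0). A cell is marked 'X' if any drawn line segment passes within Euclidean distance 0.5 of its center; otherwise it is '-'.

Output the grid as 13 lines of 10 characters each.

Answer: ----------
----------
----------
----------
----------
X---------
X---------
X---------
X---------
X---------
XXXX------
X---------
XXXXX-----

Derivation:
Segment 0: (3,2) -> (0,2)
Segment 1: (0,2) -> (0,7)
Segment 2: (0,7) -> (-0,3)
Segment 3: (-0,3) -> (-0,0)
Segment 4: (-0,0) -> (4,0)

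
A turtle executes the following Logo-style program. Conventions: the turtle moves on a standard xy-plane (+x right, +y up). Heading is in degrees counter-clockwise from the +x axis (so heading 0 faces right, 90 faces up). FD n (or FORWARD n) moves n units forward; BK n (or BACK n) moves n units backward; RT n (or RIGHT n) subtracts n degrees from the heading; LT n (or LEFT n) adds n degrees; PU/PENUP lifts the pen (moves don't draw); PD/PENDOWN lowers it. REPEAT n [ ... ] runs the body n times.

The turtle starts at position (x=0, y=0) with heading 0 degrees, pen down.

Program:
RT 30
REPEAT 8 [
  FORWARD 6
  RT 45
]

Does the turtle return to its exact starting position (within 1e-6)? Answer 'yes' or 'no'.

Answer: yes

Derivation:
Executing turtle program step by step:
Start: pos=(0,0), heading=0, pen down
RT 30: heading 0 -> 330
REPEAT 8 [
  -- iteration 1/8 --
  FD 6: (0,0) -> (5.196,-3) [heading=330, draw]
  RT 45: heading 330 -> 285
  -- iteration 2/8 --
  FD 6: (5.196,-3) -> (6.749,-8.796) [heading=285, draw]
  RT 45: heading 285 -> 240
  -- iteration 3/8 --
  FD 6: (6.749,-8.796) -> (3.749,-13.992) [heading=240, draw]
  RT 45: heading 240 -> 195
  -- iteration 4/8 --
  FD 6: (3.749,-13.992) -> (-2.046,-15.545) [heading=195, draw]
  RT 45: heading 195 -> 150
  -- iteration 5/8 --
  FD 6: (-2.046,-15.545) -> (-7.243,-12.545) [heading=150, draw]
  RT 45: heading 150 -> 105
  -- iteration 6/8 --
  FD 6: (-7.243,-12.545) -> (-8.796,-6.749) [heading=105, draw]
  RT 45: heading 105 -> 60
  -- iteration 7/8 --
  FD 6: (-8.796,-6.749) -> (-5.796,-1.553) [heading=60, draw]
  RT 45: heading 60 -> 15
  -- iteration 8/8 --
  FD 6: (-5.796,-1.553) -> (0,0) [heading=15, draw]
  RT 45: heading 15 -> 330
]
Final: pos=(0,0), heading=330, 8 segment(s) drawn

Start position: (0, 0)
Final position: (0, 0)
Distance = 0; < 1e-6 -> CLOSED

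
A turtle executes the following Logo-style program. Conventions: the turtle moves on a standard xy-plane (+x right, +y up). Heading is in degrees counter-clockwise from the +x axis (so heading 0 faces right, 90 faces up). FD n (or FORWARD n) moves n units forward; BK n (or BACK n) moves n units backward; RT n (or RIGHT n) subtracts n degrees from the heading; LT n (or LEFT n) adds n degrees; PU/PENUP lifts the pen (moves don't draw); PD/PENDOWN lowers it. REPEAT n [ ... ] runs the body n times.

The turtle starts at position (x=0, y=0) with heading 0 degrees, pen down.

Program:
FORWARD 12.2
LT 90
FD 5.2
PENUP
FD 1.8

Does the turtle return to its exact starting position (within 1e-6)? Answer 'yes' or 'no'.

Answer: no

Derivation:
Executing turtle program step by step:
Start: pos=(0,0), heading=0, pen down
FD 12.2: (0,0) -> (12.2,0) [heading=0, draw]
LT 90: heading 0 -> 90
FD 5.2: (12.2,0) -> (12.2,5.2) [heading=90, draw]
PU: pen up
FD 1.8: (12.2,5.2) -> (12.2,7) [heading=90, move]
Final: pos=(12.2,7), heading=90, 2 segment(s) drawn

Start position: (0, 0)
Final position: (12.2, 7)
Distance = 14.066; >= 1e-6 -> NOT closed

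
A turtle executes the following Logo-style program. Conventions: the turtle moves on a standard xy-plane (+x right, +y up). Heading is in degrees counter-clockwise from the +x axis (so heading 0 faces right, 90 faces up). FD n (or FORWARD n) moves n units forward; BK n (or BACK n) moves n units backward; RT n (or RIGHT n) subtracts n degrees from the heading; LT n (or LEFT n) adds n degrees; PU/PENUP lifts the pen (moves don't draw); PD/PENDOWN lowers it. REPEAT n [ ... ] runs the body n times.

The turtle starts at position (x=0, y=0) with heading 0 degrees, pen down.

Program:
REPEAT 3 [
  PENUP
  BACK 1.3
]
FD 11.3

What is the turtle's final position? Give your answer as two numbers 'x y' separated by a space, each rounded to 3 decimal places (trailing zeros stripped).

Answer: 7.4 0

Derivation:
Executing turtle program step by step:
Start: pos=(0,0), heading=0, pen down
REPEAT 3 [
  -- iteration 1/3 --
  PU: pen up
  BK 1.3: (0,0) -> (-1.3,0) [heading=0, move]
  -- iteration 2/3 --
  PU: pen up
  BK 1.3: (-1.3,0) -> (-2.6,0) [heading=0, move]
  -- iteration 3/3 --
  PU: pen up
  BK 1.3: (-2.6,0) -> (-3.9,0) [heading=0, move]
]
FD 11.3: (-3.9,0) -> (7.4,0) [heading=0, move]
Final: pos=(7.4,0), heading=0, 0 segment(s) drawn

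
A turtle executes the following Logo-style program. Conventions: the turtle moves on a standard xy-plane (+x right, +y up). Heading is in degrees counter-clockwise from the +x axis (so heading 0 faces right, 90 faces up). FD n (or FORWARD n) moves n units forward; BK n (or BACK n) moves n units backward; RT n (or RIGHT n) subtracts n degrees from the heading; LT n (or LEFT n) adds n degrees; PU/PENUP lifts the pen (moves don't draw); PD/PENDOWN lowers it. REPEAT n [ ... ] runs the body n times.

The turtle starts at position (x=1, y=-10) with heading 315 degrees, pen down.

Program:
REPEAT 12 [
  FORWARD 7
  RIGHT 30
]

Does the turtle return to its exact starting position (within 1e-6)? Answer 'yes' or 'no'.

Answer: yes

Derivation:
Executing turtle program step by step:
Start: pos=(1,-10), heading=315, pen down
REPEAT 12 [
  -- iteration 1/12 --
  FD 7: (1,-10) -> (5.95,-14.95) [heading=315, draw]
  RT 30: heading 315 -> 285
  -- iteration 2/12 --
  FD 7: (5.95,-14.95) -> (7.761,-21.711) [heading=285, draw]
  RT 30: heading 285 -> 255
  -- iteration 3/12 --
  FD 7: (7.761,-21.711) -> (5.95,-28.473) [heading=255, draw]
  RT 30: heading 255 -> 225
  -- iteration 4/12 --
  FD 7: (5.95,-28.473) -> (1,-33.422) [heading=225, draw]
  RT 30: heading 225 -> 195
  -- iteration 5/12 --
  FD 7: (1,-33.422) -> (-5.761,-35.234) [heading=195, draw]
  RT 30: heading 195 -> 165
  -- iteration 6/12 --
  FD 7: (-5.761,-35.234) -> (-12.523,-33.422) [heading=165, draw]
  RT 30: heading 165 -> 135
  -- iteration 7/12 --
  FD 7: (-12.523,-33.422) -> (-17.473,-28.473) [heading=135, draw]
  RT 30: heading 135 -> 105
  -- iteration 8/12 --
  FD 7: (-17.473,-28.473) -> (-19.284,-21.711) [heading=105, draw]
  RT 30: heading 105 -> 75
  -- iteration 9/12 --
  FD 7: (-19.284,-21.711) -> (-17.473,-14.95) [heading=75, draw]
  RT 30: heading 75 -> 45
  -- iteration 10/12 --
  FD 7: (-17.473,-14.95) -> (-12.523,-10) [heading=45, draw]
  RT 30: heading 45 -> 15
  -- iteration 11/12 --
  FD 7: (-12.523,-10) -> (-5.761,-8.188) [heading=15, draw]
  RT 30: heading 15 -> 345
  -- iteration 12/12 --
  FD 7: (-5.761,-8.188) -> (1,-10) [heading=345, draw]
  RT 30: heading 345 -> 315
]
Final: pos=(1,-10), heading=315, 12 segment(s) drawn

Start position: (1, -10)
Final position: (1, -10)
Distance = 0; < 1e-6 -> CLOSED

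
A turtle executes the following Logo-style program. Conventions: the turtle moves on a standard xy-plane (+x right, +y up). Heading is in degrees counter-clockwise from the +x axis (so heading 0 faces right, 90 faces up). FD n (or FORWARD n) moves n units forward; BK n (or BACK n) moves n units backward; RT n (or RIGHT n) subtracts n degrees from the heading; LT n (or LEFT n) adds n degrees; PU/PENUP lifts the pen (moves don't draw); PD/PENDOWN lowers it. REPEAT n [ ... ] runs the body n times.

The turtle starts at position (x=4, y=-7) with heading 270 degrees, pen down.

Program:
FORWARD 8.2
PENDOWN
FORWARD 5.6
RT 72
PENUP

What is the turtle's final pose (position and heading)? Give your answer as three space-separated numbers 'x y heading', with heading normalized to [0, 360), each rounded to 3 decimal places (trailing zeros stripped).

Executing turtle program step by step:
Start: pos=(4,-7), heading=270, pen down
FD 8.2: (4,-7) -> (4,-15.2) [heading=270, draw]
PD: pen down
FD 5.6: (4,-15.2) -> (4,-20.8) [heading=270, draw]
RT 72: heading 270 -> 198
PU: pen up
Final: pos=(4,-20.8), heading=198, 2 segment(s) drawn

Answer: 4 -20.8 198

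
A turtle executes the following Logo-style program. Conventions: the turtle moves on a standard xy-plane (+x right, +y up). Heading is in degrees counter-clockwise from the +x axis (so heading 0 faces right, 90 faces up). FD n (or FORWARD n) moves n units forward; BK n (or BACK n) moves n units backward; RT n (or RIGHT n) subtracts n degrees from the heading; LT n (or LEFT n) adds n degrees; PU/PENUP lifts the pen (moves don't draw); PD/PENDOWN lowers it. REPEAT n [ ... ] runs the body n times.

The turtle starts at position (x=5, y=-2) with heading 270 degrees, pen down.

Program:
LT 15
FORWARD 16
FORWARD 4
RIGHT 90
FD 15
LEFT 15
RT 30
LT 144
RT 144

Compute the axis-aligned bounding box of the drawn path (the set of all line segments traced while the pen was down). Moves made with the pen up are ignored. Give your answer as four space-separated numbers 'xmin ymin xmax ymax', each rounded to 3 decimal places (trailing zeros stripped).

Answer: -4.313 -25.201 10.176 -2

Derivation:
Executing turtle program step by step:
Start: pos=(5,-2), heading=270, pen down
LT 15: heading 270 -> 285
FD 16: (5,-2) -> (9.141,-17.455) [heading=285, draw]
FD 4: (9.141,-17.455) -> (10.176,-21.319) [heading=285, draw]
RT 90: heading 285 -> 195
FD 15: (10.176,-21.319) -> (-4.313,-25.201) [heading=195, draw]
LT 15: heading 195 -> 210
RT 30: heading 210 -> 180
LT 144: heading 180 -> 324
RT 144: heading 324 -> 180
Final: pos=(-4.313,-25.201), heading=180, 3 segment(s) drawn

Segment endpoints: x in {-4.313, 5, 9.141, 10.176}, y in {-25.201, -21.319, -17.455, -2}
xmin=-4.313, ymin=-25.201, xmax=10.176, ymax=-2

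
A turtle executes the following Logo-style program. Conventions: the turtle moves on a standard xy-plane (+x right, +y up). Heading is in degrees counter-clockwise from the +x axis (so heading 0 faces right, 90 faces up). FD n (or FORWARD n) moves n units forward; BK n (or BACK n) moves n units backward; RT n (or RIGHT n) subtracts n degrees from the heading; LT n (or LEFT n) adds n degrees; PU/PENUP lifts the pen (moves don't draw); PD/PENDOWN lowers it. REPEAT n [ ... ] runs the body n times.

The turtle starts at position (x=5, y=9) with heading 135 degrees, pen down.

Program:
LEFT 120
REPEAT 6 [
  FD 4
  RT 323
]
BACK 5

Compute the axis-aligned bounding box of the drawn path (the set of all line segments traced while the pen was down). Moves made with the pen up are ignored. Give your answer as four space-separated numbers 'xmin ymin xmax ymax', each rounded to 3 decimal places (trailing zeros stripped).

Answer: 3.965 -0.633 18.76 9

Derivation:
Executing turtle program step by step:
Start: pos=(5,9), heading=135, pen down
LT 120: heading 135 -> 255
REPEAT 6 [
  -- iteration 1/6 --
  FD 4: (5,9) -> (3.965,5.136) [heading=255, draw]
  RT 323: heading 255 -> 292
  -- iteration 2/6 --
  FD 4: (3.965,5.136) -> (5.463,1.428) [heading=292, draw]
  RT 323: heading 292 -> 329
  -- iteration 3/6 --
  FD 4: (5.463,1.428) -> (8.892,-0.633) [heading=329, draw]
  RT 323: heading 329 -> 6
  -- iteration 4/6 --
  FD 4: (8.892,-0.633) -> (12.87,-0.214) [heading=6, draw]
  RT 323: heading 6 -> 43
  -- iteration 5/6 --
  FD 4: (12.87,-0.214) -> (15.795,2.514) [heading=43, draw]
  RT 323: heading 43 -> 80
  -- iteration 6/6 --
  FD 4: (15.795,2.514) -> (16.49,6.453) [heading=80, draw]
  RT 323: heading 80 -> 117
]
BK 5: (16.49,6.453) -> (18.76,1.998) [heading=117, draw]
Final: pos=(18.76,1.998), heading=117, 7 segment(s) drawn

Segment endpoints: x in {3.965, 5, 5.463, 8.892, 12.87, 15.795, 16.49, 18.76}, y in {-0.633, -0.214, 1.428, 1.998, 2.514, 5.136, 6.453, 9}
xmin=3.965, ymin=-0.633, xmax=18.76, ymax=9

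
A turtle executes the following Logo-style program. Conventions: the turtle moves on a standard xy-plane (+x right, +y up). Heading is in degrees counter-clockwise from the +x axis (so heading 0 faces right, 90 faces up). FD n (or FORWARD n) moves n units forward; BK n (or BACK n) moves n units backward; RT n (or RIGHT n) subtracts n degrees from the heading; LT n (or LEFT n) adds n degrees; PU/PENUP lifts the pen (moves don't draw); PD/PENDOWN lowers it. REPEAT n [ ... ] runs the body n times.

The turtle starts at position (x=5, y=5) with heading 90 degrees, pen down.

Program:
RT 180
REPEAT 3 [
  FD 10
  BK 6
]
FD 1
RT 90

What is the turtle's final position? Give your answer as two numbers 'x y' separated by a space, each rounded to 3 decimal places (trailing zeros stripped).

Executing turtle program step by step:
Start: pos=(5,5), heading=90, pen down
RT 180: heading 90 -> 270
REPEAT 3 [
  -- iteration 1/3 --
  FD 10: (5,5) -> (5,-5) [heading=270, draw]
  BK 6: (5,-5) -> (5,1) [heading=270, draw]
  -- iteration 2/3 --
  FD 10: (5,1) -> (5,-9) [heading=270, draw]
  BK 6: (5,-9) -> (5,-3) [heading=270, draw]
  -- iteration 3/3 --
  FD 10: (5,-3) -> (5,-13) [heading=270, draw]
  BK 6: (5,-13) -> (5,-7) [heading=270, draw]
]
FD 1: (5,-7) -> (5,-8) [heading=270, draw]
RT 90: heading 270 -> 180
Final: pos=(5,-8), heading=180, 7 segment(s) drawn

Answer: 5 -8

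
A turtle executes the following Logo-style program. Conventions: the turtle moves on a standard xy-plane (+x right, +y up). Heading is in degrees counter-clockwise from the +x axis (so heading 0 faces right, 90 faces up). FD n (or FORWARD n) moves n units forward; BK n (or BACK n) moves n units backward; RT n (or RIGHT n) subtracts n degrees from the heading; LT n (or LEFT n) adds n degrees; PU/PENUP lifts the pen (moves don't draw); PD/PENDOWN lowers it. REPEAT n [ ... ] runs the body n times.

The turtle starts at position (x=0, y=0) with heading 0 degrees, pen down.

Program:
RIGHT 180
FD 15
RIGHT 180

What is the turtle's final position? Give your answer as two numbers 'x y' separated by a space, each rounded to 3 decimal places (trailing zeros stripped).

Answer: -15 0

Derivation:
Executing turtle program step by step:
Start: pos=(0,0), heading=0, pen down
RT 180: heading 0 -> 180
FD 15: (0,0) -> (-15,0) [heading=180, draw]
RT 180: heading 180 -> 0
Final: pos=(-15,0), heading=0, 1 segment(s) drawn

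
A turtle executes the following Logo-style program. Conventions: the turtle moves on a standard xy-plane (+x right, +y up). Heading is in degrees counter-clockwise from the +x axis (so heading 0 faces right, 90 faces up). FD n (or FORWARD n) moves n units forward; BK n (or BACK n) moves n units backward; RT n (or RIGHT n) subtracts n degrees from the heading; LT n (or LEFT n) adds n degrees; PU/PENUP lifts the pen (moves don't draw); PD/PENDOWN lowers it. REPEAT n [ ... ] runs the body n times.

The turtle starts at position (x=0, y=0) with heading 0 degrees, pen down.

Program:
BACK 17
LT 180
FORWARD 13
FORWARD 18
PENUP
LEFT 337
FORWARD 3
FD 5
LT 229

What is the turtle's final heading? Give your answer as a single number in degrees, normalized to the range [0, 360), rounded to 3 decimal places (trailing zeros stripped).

Answer: 26

Derivation:
Executing turtle program step by step:
Start: pos=(0,0), heading=0, pen down
BK 17: (0,0) -> (-17,0) [heading=0, draw]
LT 180: heading 0 -> 180
FD 13: (-17,0) -> (-30,0) [heading=180, draw]
FD 18: (-30,0) -> (-48,0) [heading=180, draw]
PU: pen up
LT 337: heading 180 -> 157
FD 3: (-48,0) -> (-50.762,1.172) [heading=157, move]
FD 5: (-50.762,1.172) -> (-55.364,3.126) [heading=157, move]
LT 229: heading 157 -> 26
Final: pos=(-55.364,3.126), heading=26, 3 segment(s) drawn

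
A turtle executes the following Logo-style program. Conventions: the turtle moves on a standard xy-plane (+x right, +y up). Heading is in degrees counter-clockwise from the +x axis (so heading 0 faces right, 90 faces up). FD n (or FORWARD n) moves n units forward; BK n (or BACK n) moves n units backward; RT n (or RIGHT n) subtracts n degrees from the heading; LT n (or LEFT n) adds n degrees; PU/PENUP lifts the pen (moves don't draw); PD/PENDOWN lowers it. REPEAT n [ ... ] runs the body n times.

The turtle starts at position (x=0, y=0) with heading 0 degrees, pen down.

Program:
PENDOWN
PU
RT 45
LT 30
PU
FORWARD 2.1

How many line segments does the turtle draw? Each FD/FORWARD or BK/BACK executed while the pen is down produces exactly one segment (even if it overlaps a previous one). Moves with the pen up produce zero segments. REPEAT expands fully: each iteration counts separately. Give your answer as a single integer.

Answer: 0

Derivation:
Executing turtle program step by step:
Start: pos=(0,0), heading=0, pen down
PD: pen down
PU: pen up
RT 45: heading 0 -> 315
LT 30: heading 315 -> 345
PU: pen up
FD 2.1: (0,0) -> (2.028,-0.544) [heading=345, move]
Final: pos=(2.028,-0.544), heading=345, 0 segment(s) drawn
Segments drawn: 0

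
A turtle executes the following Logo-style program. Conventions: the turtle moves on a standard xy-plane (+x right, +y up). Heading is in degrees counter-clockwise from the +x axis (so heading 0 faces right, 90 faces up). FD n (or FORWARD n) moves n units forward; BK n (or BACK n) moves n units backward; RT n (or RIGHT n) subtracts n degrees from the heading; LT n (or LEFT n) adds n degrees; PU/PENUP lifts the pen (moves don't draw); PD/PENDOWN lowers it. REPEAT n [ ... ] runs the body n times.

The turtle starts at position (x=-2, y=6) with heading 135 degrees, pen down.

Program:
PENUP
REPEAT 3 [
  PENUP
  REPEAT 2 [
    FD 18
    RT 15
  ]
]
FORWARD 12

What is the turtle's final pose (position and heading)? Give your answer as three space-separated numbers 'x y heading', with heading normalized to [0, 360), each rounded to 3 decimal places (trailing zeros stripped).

Answer: -6.243 111.163 45

Derivation:
Executing turtle program step by step:
Start: pos=(-2,6), heading=135, pen down
PU: pen up
REPEAT 3 [
  -- iteration 1/3 --
  PU: pen up
  REPEAT 2 [
    -- iteration 1/2 --
    FD 18: (-2,6) -> (-14.728,18.728) [heading=135, move]
    RT 15: heading 135 -> 120
    -- iteration 2/2 --
    FD 18: (-14.728,18.728) -> (-23.728,34.316) [heading=120, move]
    RT 15: heading 120 -> 105
  ]
  -- iteration 2/3 --
  PU: pen up
  REPEAT 2 [
    -- iteration 1/2 --
    FD 18: (-23.728,34.316) -> (-28.387,51.703) [heading=105, move]
    RT 15: heading 105 -> 90
    -- iteration 2/2 --
    FD 18: (-28.387,51.703) -> (-28.387,69.703) [heading=90, move]
    RT 15: heading 90 -> 75
  ]
  -- iteration 3/3 --
  PU: pen up
  REPEAT 2 [
    -- iteration 1/2 --
    FD 18: (-28.387,69.703) -> (-23.728,87.09) [heading=75, move]
    RT 15: heading 75 -> 60
    -- iteration 2/2 --
    FD 18: (-23.728,87.09) -> (-14.728,102.678) [heading=60, move]
    RT 15: heading 60 -> 45
  ]
]
FD 12: (-14.728,102.678) -> (-6.243,111.163) [heading=45, move]
Final: pos=(-6.243,111.163), heading=45, 0 segment(s) drawn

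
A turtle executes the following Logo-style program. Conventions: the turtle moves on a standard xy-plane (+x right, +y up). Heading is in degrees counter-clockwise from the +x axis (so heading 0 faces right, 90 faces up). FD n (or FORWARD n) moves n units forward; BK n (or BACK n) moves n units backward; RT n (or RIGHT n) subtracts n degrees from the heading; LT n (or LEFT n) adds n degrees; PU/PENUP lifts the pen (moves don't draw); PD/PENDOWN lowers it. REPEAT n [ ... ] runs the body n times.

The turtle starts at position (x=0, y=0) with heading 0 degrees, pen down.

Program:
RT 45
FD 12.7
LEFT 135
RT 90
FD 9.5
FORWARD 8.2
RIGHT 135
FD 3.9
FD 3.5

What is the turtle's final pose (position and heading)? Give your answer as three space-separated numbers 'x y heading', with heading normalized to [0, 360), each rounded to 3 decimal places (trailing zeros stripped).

Executing turtle program step by step:
Start: pos=(0,0), heading=0, pen down
RT 45: heading 0 -> 315
FD 12.7: (0,0) -> (8.98,-8.98) [heading=315, draw]
LT 135: heading 315 -> 90
RT 90: heading 90 -> 0
FD 9.5: (8.98,-8.98) -> (18.48,-8.98) [heading=0, draw]
FD 8.2: (18.48,-8.98) -> (26.68,-8.98) [heading=0, draw]
RT 135: heading 0 -> 225
FD 3.9: (26.68,-8.98) -> (23.923,-11.738) [heading=225, draw]
FD 3.5: (23.923,-11.738) -> (21.448,-14.213) [heading=225, draw]
Final: pos=(21.448,-14.213), heading=225, 5 segment(s) drawn

Answer: 21.448 -14.213 225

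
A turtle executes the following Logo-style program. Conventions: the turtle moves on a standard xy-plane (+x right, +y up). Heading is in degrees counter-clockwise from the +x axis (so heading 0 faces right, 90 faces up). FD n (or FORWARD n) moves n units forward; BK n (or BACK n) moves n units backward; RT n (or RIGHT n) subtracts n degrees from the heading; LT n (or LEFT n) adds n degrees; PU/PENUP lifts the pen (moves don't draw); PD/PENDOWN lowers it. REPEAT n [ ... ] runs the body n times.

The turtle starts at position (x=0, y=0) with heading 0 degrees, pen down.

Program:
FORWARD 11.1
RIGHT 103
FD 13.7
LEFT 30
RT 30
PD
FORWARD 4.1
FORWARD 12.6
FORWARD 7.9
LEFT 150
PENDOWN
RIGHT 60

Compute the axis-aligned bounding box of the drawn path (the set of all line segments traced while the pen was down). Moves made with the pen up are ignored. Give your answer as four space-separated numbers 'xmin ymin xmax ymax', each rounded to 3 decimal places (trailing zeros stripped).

Executing turtle program step by step:
Start: pos=(0,0), heading=0, pen down
FD 11.1: (0,0) -> (11.1,0) [heading=0, draw]
RT 103: heading 0 -> 257
FD 13.7: (11.1,0) -> (8.018,-13.349) [heading=257, draw]
LT 30: heading 257 -> 287
RT 30: heading 287 -> 257
PD: pen down
FD 4.1: (8.018,-13.349) -> (7.096,-17.344) [heading=257, draw]
FD 12.6: (7.096,-17.344) -> (4.261,-29.621) [heading=257, draw]
FD 7.9: (4.261,-29.621) -> (2.484,-37.318) [heading=257, draw]
LT 150: heading 257 -> 47
PD: pen down
RT 60: heading 47 -> 347
Final: pos=(2.484,-37.318), heading=347, 5 segment(s) drawn

Segment endpoints: x in {0, 2.484, 4.261, 7.096, 8.018, 11.1}, y in {-37.318, -29.621, -17.344, -13.349, 0}
xmin=0, ymin=-37.318, xmax=11.1, ymax=0

Answer: 0 -37.318 11.1 0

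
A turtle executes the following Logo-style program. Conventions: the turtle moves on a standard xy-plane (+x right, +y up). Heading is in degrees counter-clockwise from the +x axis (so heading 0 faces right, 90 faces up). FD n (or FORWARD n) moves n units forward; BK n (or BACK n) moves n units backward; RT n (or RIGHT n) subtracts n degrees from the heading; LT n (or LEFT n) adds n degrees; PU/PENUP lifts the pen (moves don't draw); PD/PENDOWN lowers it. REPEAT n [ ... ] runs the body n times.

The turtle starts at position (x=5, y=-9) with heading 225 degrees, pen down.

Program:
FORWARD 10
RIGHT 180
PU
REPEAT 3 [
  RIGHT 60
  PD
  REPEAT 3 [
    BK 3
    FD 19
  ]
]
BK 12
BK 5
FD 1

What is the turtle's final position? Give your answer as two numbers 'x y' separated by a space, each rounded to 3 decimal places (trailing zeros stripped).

Executing turtle program step by step:
Start: pos=(5,-9), heading=225, pen down
FD 10: (5,-9) -> (-2.071,-16.071) [heading=225, draw]
RT 180: heading 225 -> 45
PU: pen up
REPEAT 3 [
  -- iteration 1/3 --
  RT 60: heading 45 -> 345
  PD: pen down
  REPEAT 3 [
    -- iteration 1/3 --
    BK 3: (-2.071,-16.071) -> (-4.969,-15.295) [heading=345, draw]
    FD 19: (-4.969,-15.295) -> (13.384,-20.212) [heading=345, draw]
    -- iteration 2/3 --
    BK 3: (13.384,-20.212) -> (10.486,-19.436) [heading=345, draw]
    FD 19: (10.486,-19.436) -> (28.839,-24.353) [heading=345, draw]
    -- iteration 3/3 --
    BK 3: (28.839,-24.353) -> (25.941,-23.577) [heading=345, draw]
    FD 19: (25.941,-23.577) -> (44.293,-28.494) [heading=345, draw]
  ]
  -- iteration 2/3 --
  RT 60: heading 345 -> 285
  PD: pen down
  REPEAT 3 [
    -- iteration 1/3 --
    BK 3: (44.293,-28.494) -> (43.517,-25.597) [heading=285, draw]
    FD 19: (43.517,-25.597) -> (48.434,-43.949) [heading=285, draw]
    -- iteration 2/3 --
    BK 3: (48.434,-43.949) -> (47.658,-41.051) [heading=285, draw]
    FD 19: (47.658,-41.051) -> (52.576,-59.404) [heading=285, draw]
    -- iteration 3/3 --
    BK 3: (52.576,-59.404) -> (51.799,-56.506) [heading=285, draw]
    FD 19: (51.799,-56.506) -> (56.717,-74.859) [heading=285, draw]
  ]
  -- iteration 3/3 --
  RT 60: heading 285 -> 225
  PD: pen down
  REPEAT 3 [
    -- iteration 1/3 --
    BK 3: (56.717,-74.859) -> (58.838,-72.738) [heading=225, draw]
    FD 19: (58.838,-72.738) -> (45.403,-86.173) [heading=225, draw]
    -- iteration 2/3 --
    BK 3: (45.403,-86.173) -> (47.524,-84.051) [heading=225, draw]
    FD 19: (47.524,-84.051) -> (34.089,-97.486) [heading=225, draw]
    -- iteration 3/3 --
    BK 3: (34.089,-97.486) -> (36.211,-95.365) [heading=225, draw]
    FD 19: (36.211,-95.365) -> (22.776,-108.8) [heading=225, draw]
  ]
]
BK 12: (22.776,-108.8) -> (31.261,-100.315) [heading=225, draw]
BK 5: (31.261,-100.315) -> (34.796,-96.779) [heading=225, draw]
FD 1: (34.796,-96.779) -> (34.089,-97.486) [heading=225, draw]
Final: pos=(34.089,-97.486), heading=225, 22 segment(s) drawn

Answer: 34.089 -97.486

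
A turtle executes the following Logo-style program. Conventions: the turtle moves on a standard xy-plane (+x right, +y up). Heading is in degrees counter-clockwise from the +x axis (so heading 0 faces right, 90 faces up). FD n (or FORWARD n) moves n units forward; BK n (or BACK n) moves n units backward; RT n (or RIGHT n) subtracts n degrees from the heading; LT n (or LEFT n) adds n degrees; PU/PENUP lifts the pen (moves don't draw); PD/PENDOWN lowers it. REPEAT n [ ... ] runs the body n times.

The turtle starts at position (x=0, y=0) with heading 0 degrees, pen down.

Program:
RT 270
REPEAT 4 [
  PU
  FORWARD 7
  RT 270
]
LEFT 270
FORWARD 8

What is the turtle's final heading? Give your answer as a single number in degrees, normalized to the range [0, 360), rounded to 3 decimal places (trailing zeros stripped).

Executing turtle program step by step:
Start: pos=(0,0), heading=0, pen down
RT 270: heading 0 -> 90
REPEAT 4 [
  -- iteration 1/4 --
  PU: pen up
  FD 7: (0,0) -> (0,7) [heading=90, move]
  RT 270: heading 90 -> 180
  -- iteration 2/4 --
  PU: pen up
  FD 7: (0,7) -> (-7,7) [heading=180, move]
  RT 270: heading 180 -> 270
  -- iteration 3/4 --
  PU: pen up
  FD 7: (-7,7) -> (-7,0) [heading=270, move]
  RT 270: heading 270 -> 0
  -- iteration 4/4 --
  PU: pen up
  FD 7: (-7,0) -> (0,0) [heading=0, move]
  RT 270: heading 0 -> 90
]
LT 270: heading 90 -> 0
FD 8: (0,0) -> (8,0) [heading=0, move]
Final: pos=(8,0), heading=0, 0 segment(s) drawn

Answer: 0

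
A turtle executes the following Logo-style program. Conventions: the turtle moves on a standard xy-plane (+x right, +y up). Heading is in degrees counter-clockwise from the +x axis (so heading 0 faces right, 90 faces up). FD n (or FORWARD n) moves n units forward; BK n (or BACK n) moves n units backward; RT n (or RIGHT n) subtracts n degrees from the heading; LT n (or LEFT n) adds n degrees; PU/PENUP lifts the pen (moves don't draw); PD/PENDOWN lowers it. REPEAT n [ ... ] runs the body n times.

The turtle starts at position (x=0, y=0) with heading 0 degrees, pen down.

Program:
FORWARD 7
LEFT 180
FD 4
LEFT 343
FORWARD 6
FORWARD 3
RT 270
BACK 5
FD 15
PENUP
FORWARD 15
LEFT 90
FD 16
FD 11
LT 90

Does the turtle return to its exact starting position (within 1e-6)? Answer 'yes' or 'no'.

Answer: no

Derivation:
Executing turtle program step by step:
Start: pos=(0,0), heading=0, pen down
FD 7: (0,0) -> (7,0) [heading=0, draw]
LT 180: heading 0 -> 180
FD 4: (7,0) -> (3,0) [heading=180, draw]
LT 343: heading 180 -> 163
FD 6: (3,0) -> (-2.738,1.754) [heading=163, draw]
FD 3: (-2.738,1.754) -> (-5.607,2.631) [heading=163, draw]
RT 270: heading 163 -> 253
BK 5: (-5.607,2.631) -> (-4.145,7.413) [heading=253, draw]
FD 15: (-4.145,7.413) -> (-8.53,-6.932) [heading=253, draw]
PU: pen up
FD 15: (-8.53,-6.932) -> (-12.916,-21.276) [heading=253, move]
LT 90: heading 253 -> 343
FD 16: (-12.916,-21.276) -> (2.385,-25.954) [heading=343, move]
FD 11: (2.385,-25.954) -> (12.904,-29.17) [heading=343, move]
LT 90: heading 343 -> 73
Final: pos=(12.904,-29.17), heading=73, 6 segment(s) drawn

Start position: (0, 0)
Final position: (12.904, -29.17)
Distance = 31.897; >= 1e-6 -> NOT closed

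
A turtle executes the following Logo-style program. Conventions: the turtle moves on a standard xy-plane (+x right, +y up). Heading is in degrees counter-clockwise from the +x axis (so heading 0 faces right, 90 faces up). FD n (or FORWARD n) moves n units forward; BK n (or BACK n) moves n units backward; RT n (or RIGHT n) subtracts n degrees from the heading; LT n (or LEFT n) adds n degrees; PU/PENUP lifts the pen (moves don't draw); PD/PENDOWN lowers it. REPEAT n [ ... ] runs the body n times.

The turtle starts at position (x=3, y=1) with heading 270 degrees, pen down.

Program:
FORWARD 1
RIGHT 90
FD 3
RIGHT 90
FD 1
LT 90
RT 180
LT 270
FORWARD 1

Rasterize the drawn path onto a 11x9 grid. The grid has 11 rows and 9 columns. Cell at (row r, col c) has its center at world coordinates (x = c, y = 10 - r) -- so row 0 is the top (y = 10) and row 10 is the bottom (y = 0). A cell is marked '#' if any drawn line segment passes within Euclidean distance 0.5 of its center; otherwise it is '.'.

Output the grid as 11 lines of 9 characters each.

Segment 0: (3,1) -> (3,0)
Segment 1: (3,0) -> (0,0)
Segment 2: (0,0) -> (0,1)
Segment 3: (0,1) -> (-0,0)

Answer: .........
.........
.........
.........
.........
.........
.........
.........
.........
#..#.....
####.....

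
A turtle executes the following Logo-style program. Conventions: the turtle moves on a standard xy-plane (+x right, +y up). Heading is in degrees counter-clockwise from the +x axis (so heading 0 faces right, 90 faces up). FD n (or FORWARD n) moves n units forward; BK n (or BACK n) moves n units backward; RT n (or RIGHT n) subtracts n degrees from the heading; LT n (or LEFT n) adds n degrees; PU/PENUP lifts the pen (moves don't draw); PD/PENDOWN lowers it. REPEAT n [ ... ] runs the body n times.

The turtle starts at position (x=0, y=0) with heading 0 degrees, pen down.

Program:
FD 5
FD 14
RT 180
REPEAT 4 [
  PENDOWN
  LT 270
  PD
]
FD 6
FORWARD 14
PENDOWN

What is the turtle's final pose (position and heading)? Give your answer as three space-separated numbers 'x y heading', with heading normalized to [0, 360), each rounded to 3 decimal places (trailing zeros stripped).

Answer: -1 0 180

Derivation:
Executing turtle program step by step:
Start: pos=(0,0), heading=0, pen down
FD 5: (0,0) -> (5,0) [heading=0, draw]
FD 14: (5,0) -> (19,0) [heading=0, draw]
RT 180: heading 0 -> 180
REPEAT 4 [
  -- iteration 1/4 --
  PD: pen down
  LT 270: heading 180 -> 90
  PD: pen down
  -- iteration 2/4 --
  PD: pen down
  LT 270: heading 90 -> 0
  PD: pen down
  -- iteration 3/4 --
  PD: pen down
  LT 270: heading 0 -> 270
  PD: pen down
  -- iteration 4/4 --
  PD: pen down
  LT 270: heading 270 -> 180
  PD: pen down
]
FD 6: (19,0) -> (13,0) [heading=180, draw]
FD 14: (13,0) -> (-1,0) [heading=180, draw]
PD: pen down
Final: pos=(-1,0), heading=180, 4 segment(s) drawn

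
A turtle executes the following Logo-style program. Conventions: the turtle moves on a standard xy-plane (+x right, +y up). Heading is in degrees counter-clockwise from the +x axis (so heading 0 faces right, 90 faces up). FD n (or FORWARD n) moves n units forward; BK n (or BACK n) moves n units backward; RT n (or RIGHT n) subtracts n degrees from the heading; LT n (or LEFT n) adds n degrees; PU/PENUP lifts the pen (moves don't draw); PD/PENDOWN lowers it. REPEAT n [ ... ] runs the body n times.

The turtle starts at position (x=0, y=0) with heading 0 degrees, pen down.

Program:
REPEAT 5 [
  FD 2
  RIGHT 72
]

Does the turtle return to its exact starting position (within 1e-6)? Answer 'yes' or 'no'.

Answer: yes

Derivation:
Executing turtle program step by step:
Start: pos=(0,0), heading=0, pen down
REPEAT 5 [
  -- iteration 1/5 --
  FD 2: (0,0) -> (2,0) [heading=0, draw]
  RT 72: heading 0 -> 288
  -- iteration 2/5 --
  FD 2: (2,0) -> (2.618,-1.902) [heading=288, draw]
  RT 72: heading 288 -> 216
  -- iteration 3/5 --
  FD 2: (2.618,-1.902) -> (1,-3.078) [heading=216, draw]
  RT 72: heading 216 -> 144
  -- iteration 4/5 --
  FD 2: (1,-3.078) -> (-0.618,-1.902) [heading=144, draw]
  RT 72: heading 144 -> 72
  -- iteration 5/5 --
  FD 2: (-0.618,-1.902) -> (0,0) [heading=72, draw]
  RT 72: heading 72 -> 0
]
Final: pos=(0,0), heading=0, 5 segment(s) drawn

Start position: (0, 0)
Final position: (0, 0)
Distance = 0; < 1e-6 -> CLOSED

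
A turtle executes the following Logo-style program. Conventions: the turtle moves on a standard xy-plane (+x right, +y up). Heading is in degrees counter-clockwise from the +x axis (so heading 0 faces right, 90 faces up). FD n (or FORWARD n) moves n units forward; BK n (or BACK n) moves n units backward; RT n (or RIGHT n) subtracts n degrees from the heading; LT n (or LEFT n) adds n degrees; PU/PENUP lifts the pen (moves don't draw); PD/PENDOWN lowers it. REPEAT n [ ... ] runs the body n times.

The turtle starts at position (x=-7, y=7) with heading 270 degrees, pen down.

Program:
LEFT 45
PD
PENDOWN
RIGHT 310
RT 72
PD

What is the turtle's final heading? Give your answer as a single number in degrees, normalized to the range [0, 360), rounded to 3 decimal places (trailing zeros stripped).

Answer: 293

Derivation:
Executing turtle program step by step:
Start: pos=(-7,7), heading=270, pen down
LT 45: heading 270 -> 315
PD: pen down
PD: pen down
RT 310: heading 315 -> 5
RT 72: heading 5 -> 293
PD: pen down
Final: pos=(-7,7), heading=293, 0 segment(s) drawn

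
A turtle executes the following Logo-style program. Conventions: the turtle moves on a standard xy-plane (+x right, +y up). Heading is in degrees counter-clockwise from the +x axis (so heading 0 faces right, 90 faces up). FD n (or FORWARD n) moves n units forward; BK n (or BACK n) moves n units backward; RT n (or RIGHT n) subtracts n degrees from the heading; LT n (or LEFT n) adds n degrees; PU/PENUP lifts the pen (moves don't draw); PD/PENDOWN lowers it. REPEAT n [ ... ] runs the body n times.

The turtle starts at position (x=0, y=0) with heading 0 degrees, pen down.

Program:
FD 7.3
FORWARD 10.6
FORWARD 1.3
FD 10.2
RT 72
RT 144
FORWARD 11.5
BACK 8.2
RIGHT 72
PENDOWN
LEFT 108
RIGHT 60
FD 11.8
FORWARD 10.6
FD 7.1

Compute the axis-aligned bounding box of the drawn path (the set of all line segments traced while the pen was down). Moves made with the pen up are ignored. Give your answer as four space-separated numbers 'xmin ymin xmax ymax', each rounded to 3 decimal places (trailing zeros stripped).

Answer: 0 0 29.4 27.487

Derivation:
Executing turtle program step by step:
Start: pos=(0,0), heading=0, pen down
FD 7.3: (0,0) -> (7.3,0) [heading=0, draw]
FD 10.6: (7.3,0) -> (17.9,0) [heading=0, draw]
FD 1.3: (17.9,0) -> (19.2,0) [heading=0, draw]
FD 10.2: (19.2,0) -> (29.4,0) [heading=0, draw]
RT 72: heading 0 -> 288
RT 144: heading 288 -> 144
FD 11.5: (29.4,0) -> (20.096,6.76) [heading=144, draw]
BK 8.2: (20.096,6.76) -> (26.73,1.94) [heading=144, draw]
RT 72: heading 144 -> 72
PD: pen down
LT 108: heading 72 -> 180
RT 60: heading 180 -> 120
FD 11.8: (26.73,1.94) -> (20.83,12.159) [heading=120, draw]
FD 10.6: (20.83,12.159) -> (15.53,21.339) [heading=120, draw]
FD 7.1: (15.53,21.339) -> (11.98,27.487) [heading=120, draw]
Final: pos=(11.98,27.487), heading=120, 9 segment(s) drawn

Segment endpoints: x in {0, 7.3, 11.98, 15.53, 17.9, 19.2, 20.096, 20.83, 26.73, 29.4}, y in {0, 1.94, 6.76, 12.159, 21.339, 27.487}
xmin=0, ymin=0, xmax=29.4, ymax=27.487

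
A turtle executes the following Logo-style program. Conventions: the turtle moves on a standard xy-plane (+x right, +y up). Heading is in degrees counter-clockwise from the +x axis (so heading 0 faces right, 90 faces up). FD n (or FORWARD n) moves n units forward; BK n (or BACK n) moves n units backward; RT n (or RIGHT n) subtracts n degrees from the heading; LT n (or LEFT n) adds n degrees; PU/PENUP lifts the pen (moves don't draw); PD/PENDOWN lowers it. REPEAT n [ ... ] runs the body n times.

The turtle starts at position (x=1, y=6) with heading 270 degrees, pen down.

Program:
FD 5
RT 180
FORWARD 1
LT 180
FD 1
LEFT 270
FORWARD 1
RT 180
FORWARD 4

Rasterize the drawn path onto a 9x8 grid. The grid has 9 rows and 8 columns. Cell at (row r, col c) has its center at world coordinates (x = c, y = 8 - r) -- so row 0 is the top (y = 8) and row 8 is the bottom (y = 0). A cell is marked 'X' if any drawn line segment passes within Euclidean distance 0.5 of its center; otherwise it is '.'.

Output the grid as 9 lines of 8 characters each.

Answer: ........
........
.X......
.X......
.X......
.X......
.X......
XXXXX...
........

Derivation:
Segment 0: (1,6) -> (1,1)
Segment 1: (1,1) -> (1,2)
Segment 2: (1,2) -> (1,1)
Segment 3: (1,1) -> (-0,1)
Segment 4: (-0,1) -> (4,1)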